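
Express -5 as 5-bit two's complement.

|-5| = 5 = 00101 in 5 bits.
Invert the bits: 11010. Add 1: 11011.
Check: 11011 reads as 27 − 32 = -5.

11011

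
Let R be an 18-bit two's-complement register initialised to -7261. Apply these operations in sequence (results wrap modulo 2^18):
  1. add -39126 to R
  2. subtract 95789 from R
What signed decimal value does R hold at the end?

Start: R = -7261 = 111110001110100011.
R = -7261 + (-39126) = -46387 = 110100101011001101
R = -46387 − 95789 = -142176; wraps to 119968 = 011101010010100000

119968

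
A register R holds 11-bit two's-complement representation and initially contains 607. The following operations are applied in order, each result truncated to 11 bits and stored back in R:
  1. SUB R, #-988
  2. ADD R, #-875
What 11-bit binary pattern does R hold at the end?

Start: R = 607 = 01001011111.
R = 607 − (-988) = 1595; wraps to -453 = 11000111011
R = -453 + (-875) = -1328; wraps to 720 = 01011010000

01011010000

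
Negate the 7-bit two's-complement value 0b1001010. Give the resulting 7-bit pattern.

0110110

Invert: 0110101. Add 1: 0110110.
Check: 1001010 = -54, 0110110 = 54.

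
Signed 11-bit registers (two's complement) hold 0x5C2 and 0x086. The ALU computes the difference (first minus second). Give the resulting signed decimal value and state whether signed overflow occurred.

0x5C2 = 10111000010 = -574 (signed)
0x086 = 00010000110 = 134 (signed)
Subtract via negate-and-add: invert 00010000110 + 1 = 11101111010 (i.e. -134).
  10111000010
+ 11101111010
= 10100111100  (discard carry-out 1)
Result 10100111100: MSB = 1 → 1340 − 2048 = -708.
Both addends (after negating the subtrahend) are negative and so is the stored result: no signed overflow.

-708; no overflow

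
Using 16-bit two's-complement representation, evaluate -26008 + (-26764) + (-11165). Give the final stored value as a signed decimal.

1599

-26008 + (-26764) = -52772 → wraps to 12764 (0011000111011100)
12764 + (-11165) = 1599 (0000011000111111)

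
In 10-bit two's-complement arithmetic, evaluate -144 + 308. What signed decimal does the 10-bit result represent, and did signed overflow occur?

-144 → 1101110000
308 → 0100110100
  1101110000
+ 0100110100
= 0010100100  (discard carry-out 1)
Result 0010100100: MSB = 0 → value 164.
Addends have opposite signs, so signed overflow cannot occur.

164; no overflow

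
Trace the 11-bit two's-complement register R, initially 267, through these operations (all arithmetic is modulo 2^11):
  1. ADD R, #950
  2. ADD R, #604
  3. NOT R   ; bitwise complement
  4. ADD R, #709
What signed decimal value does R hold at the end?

935

Start: R = 267 = 00100001011.
R = 267 + 950 = 1217; wraps to -831 = 10011000001
R = -831 + 604 = -227 = 11100011101
R = NOT 11100011101 = 00011100010 = 226
R = 226 + 709 = 935 = 01110100111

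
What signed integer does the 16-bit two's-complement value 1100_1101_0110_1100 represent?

MSB is 1, so the value is negative.
Invert: 0011001010010011. Add 1: 0011001010010100 = 12948. So the value is −12948.

-12948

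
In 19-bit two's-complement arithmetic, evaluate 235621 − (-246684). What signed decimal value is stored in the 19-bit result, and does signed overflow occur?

-41983; overflow

235621 → 0111001100001100101
-246684 → 1000011110001100100
Subtract via negate-and-add: invert 1000011110001100100 + 1 = 0111100001110011100 (i.e. 246684).
  0111001100001100101
+ 0111100001110011100
= 1110101110000000001
Result 1110101110000000001: MSB = 1 → 482305 − 524288 = -41983.
Both addends (after negating the subtrahend) are non-negative but the stored result is negative: signed overflow. The true value 235621 − (-246684) = 482305 lies outside [-262144, 262143].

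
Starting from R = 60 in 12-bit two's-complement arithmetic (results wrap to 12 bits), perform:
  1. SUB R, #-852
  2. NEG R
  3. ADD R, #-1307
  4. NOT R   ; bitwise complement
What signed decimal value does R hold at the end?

-1878

Start: R = 60 = 000000111100.
R = 60 − (-852) = 912 = 001110010000
R = −(912) = -912 = 110001110000
R = -912 + (-1307) = -2219; wraps to 1877 = 011101010101
R = NOT 011101010101 = 100010101010 = -1878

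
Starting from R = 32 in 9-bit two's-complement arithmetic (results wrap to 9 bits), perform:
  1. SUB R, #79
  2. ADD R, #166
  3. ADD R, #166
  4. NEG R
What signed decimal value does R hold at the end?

227

Start: R = 32 = 000100000.
R = 32 − 79 = -47 = 111010001
R = -47 + 166 = 119 = 001110111
R = 119 + 166 = 285; wraps to -227 = 100011101
R = −(-227) = 227 = 011100011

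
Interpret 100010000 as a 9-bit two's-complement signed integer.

-240

MSB is 1, so the value is negative.
Unsigned reading: 272. Subtract 2^9 = 512: 272 − 512 = -240.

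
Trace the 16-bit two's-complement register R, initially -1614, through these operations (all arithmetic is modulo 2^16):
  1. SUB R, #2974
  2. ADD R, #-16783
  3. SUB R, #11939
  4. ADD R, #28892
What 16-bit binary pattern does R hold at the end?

1110111010111110

Start: R = -1614 = 1111100110110010.
R = -1614 − 2974 = -4588 = 1110111000010100
R = -4588 + (-16783) = -21371 = 1010110010000101
R = -21371 − 11939 = -33310; wraps to 32226 = 0111110111100010
R = 32226 + 28892 = 61118; wraps to -4418 = 1110111010111110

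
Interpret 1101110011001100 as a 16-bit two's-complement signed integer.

-9012

MSB is 1, so the value is negative.
Unsigned reading: 56524. Subtract 2^16 = 65536: 56524 − 65536 = -9012.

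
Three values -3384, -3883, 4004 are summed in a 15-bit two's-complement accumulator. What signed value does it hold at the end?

-3384 + (-3883) = -7267 (110001110011101)
-7267 + 4004 = -3263 (111001101000001)

-3263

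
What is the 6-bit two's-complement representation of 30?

30 is non-negative, so write it directly in 6 bits: 011110.

011110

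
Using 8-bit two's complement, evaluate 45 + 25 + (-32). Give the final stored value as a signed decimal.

38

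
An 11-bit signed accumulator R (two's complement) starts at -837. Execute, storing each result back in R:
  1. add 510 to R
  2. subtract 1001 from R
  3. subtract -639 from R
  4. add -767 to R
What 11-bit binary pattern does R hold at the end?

01001010000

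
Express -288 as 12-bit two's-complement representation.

111011100000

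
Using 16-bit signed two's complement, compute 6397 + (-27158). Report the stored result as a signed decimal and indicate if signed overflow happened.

-20761; no overflow

6397 → 0001100011111101
-27158 → 1001010111101010
  0001100011111101
+ 1001010111101010
= 1010111011100111
Result 1010111011100111: MSB = 1 → 44775 − 65536 = -20761.
Addends have opposite signs, so signed overflow cannot occur.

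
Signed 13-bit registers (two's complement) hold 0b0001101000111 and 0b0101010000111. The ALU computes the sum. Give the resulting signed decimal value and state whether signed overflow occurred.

0b0001101000111 → 0001101000111 = 839 (signed)
0b0101010000111 → 0101010000111 = 2695 (signed)
  0001101000111
+ 0101010000111
= 0110111001110
Result 0110111001110: MSB = 0 → value 3534.
Both addends are non-negative and so is the stored result: no signed overflow.

3534; no overflow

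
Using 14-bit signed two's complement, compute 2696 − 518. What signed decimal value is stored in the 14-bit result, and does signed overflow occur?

2696 → 00101010001000
518 → 00001000000110
Subtract via negate-and-add: invert 00001000000110 + 1 = 11110111111010 (i.e. -518).
  00101010001000
+ 11110111111010
= 00100010000010  (discard carry-out 1)
Result 00100010000010: MSB = 0 → value 2178.
Addends (after negating the subtrahend) have opposite signs, so signed overflow cannot occur.

2178; no overflow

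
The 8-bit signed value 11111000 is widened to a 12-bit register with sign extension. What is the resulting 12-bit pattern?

111111111000

MSB of 11111000 is 1; replicate it into the new high bits.
1111|11111000 → 111111111000 (still -8).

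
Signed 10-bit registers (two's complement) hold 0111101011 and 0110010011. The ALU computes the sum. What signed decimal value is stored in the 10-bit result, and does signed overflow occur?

-130; overflow

0111101011 = 491 (signed)
0110010011 = 403 (signed)
  0111101011
+ 0110010011
= 1101111110
Result 1101111110: MSB = 1 → 894 − 1024 = -130.
Both addends are non-negative but the stored result is negative: signed overflow. The true value 491 + 403 = 894 lies outside [-512, 511].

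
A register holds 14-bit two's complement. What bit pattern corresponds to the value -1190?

11101101011010

|-1190| = 1190 = 00010010100110 in 14 bits.
Invert the bits: 11101101011001. Add 1: 11101101011010.
Check: 11101101011010 reads as 15194 − 16384 = -1190.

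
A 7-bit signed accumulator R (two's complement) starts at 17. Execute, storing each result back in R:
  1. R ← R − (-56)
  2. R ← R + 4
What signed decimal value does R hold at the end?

Start: R = 17 = 0010001.
R = 17 − (-56) = 73; wraps to -55 = 1001001
R = -55 + 4 = -51 = 1001101

-51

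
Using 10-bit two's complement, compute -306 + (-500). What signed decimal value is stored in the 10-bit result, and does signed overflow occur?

-306 → 1011001110
-500 → 1000001100
  1011001110
+ 1000001100
= 0011011010  (discard carry-out 1)
Result 0011011010: MSB = 0 → value 218.
Both addends are negative but the stored result is non-negative: signed overflow. The true value -306 + (-500) = -806 lies outside [-512, 511].

218; overflow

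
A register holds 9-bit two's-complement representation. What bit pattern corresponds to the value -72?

110111000

|-72| = 72 = 001001000 in 9 bits.
Invert the bits: 110110111. Add 1: 110111000.
Check: 110111000 reads as 440 − 512 = -72.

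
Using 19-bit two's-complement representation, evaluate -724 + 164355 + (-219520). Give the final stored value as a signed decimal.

-55889

-724 + 164355 = 163631 (0100111111100101111)
163631 + (-219520) = -55889 (1110010010110101111)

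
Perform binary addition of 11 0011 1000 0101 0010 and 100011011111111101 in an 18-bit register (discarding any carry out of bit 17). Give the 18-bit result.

010111000001001111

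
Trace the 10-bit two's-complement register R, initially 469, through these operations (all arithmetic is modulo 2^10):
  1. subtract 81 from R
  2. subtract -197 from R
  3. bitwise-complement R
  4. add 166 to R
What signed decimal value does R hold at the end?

-420

Start: R = 469 = 0111010101.
R = 469 − 81 = 388 = 0110000100
R = 388 − (-197) = 585; wraps to -439 = 1001001001
R = NOT 1001001001 = 0110110110 = 438
R = 438 + 166 = 604; wraps to -420 = 1001011100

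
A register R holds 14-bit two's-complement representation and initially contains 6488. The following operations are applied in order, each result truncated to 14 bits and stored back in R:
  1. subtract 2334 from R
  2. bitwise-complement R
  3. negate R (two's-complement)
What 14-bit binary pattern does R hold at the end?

Start: R = 6488 = 01100101011000.
R = 6488 − 2334 = 4154 = 01000000111010
R = NOT 01000000111010 = 10111111000101 = -4155
R = −(-4155) = 4155 = 01000000111011

01000000111011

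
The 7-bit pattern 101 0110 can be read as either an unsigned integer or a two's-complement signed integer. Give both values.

Unsigned: 1010110 = 86.
Signed: MSB=1 → 86 − 128 = -42.

unsigned = 86, signed = -42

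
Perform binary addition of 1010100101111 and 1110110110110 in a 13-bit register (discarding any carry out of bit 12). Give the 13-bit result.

  1010100101111
+ 1110110110110
= 1001011100101  (discard carry-out 1)

1001011100101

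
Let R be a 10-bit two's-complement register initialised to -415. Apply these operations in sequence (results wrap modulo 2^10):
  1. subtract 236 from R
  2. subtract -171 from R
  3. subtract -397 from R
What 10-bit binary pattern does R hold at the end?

1110101101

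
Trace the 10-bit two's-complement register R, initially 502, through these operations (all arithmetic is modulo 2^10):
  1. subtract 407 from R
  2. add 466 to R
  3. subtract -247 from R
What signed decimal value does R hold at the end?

-216

Start: R = 502 = 0111110110.
R = 502 − 407 = 95 = 0001011111
R = 95 + 466 = 561; wraps to -463 = 1000110001
R = -463 − (-247) = -216 = 1100101000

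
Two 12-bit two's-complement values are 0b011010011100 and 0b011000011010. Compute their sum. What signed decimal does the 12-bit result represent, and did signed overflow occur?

0b011010011100 → 011010011100 = 1692 (signed)
0b011000011010 → 011000011010 = 1562 (signed)
  011010011100
+ 011000011010
= 110010110110
Result 110010110110: MSB = 1 → 3254 − 4096 = -842.
Both addends are non-negative but the stored result is negative: signed overflow. The true value 1692 + 1562 = 3254 lies outside [-2048, 2047].

-842; overflow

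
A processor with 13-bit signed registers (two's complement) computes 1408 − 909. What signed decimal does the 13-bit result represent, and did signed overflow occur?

499; no overflow

1408 → 0010110000000
909 → 0001110001101
Subtract via negate-and-add: invert 0001110001101 + 1 = 1110001110011 (i.e. -909).
  0010110000000
+ 1110001110011
= 0000111110011  (discard carry-out 1)
Result 0000111110011: MSB = 0 → value 499.
Addends (after negating the subtrahend) have opposite signs, so signed overflow cannot occur.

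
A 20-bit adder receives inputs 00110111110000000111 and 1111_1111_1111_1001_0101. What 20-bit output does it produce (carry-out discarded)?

00110111101110011100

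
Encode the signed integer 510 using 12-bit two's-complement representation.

000111111110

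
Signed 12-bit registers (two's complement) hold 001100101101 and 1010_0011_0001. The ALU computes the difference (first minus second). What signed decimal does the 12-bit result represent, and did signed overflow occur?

-1796; overflow

001100101101 = 813 (signed)
1010_0011_0001 → 101000110001 = -1487 (signed)
Subtract via negate-and-add: invert 101000110001 + 1 = 010111001111 (i.e. 1487).
  001100101101
+ 010111001111
= 100011111100
Result 100011111100: MSB = 1 → 2300 − 4096 = -1796.
Both addends (after negating the subtrahend) are non-negative but the stored result is negative: signed overflow. The true value 813 − (-1487) = 2300 lies outside [-2048, 2047].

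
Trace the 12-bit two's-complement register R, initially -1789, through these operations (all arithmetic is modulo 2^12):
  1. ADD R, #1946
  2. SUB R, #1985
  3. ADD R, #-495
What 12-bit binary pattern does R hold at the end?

011011101101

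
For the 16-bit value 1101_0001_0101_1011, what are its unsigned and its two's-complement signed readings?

Unsigned: 1101000101011011 = 53595.
Signed: MSB=1 → 53595 − 65536 = -11941.

unsigned = 53595, signed = -11941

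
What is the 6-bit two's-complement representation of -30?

100010

|-30| = 30 = 011110 in 6 bits.
Invert the bits: 100001. Add 1: 100010.
Check: 100010 reads as 34 − 64 = -30.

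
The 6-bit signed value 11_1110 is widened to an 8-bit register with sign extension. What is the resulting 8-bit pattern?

MSB of 111110 is 1; replicate it into the new high bits.
11|111110 → 11111110 (still -2).

11111110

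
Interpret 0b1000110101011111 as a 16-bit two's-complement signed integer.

-29345

MSB is 1, so the value is negative.
Unsigned reading: 36191. Subtract 2^16 = 65536: 36191 − 65536 = -29345.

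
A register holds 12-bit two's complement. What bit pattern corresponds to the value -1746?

100100101110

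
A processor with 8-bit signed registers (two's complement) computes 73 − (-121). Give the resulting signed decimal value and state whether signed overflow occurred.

-62; overflow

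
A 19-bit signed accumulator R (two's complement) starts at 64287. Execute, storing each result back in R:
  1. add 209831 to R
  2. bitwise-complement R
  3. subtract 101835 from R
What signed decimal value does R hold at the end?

148334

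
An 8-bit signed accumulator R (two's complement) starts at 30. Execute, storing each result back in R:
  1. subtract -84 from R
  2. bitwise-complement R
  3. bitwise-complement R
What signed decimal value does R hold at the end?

114

Start: R = 30 = 00011110.
R = 30 − (-84) = 114 = 01110010
R = NOT 01110010 = 10001101 = -115
R = NOT 10001101 = 01110010 = 114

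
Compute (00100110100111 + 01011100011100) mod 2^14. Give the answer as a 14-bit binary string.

  00100110100111
+ 01011100011100
= 10000011000011

10000011000011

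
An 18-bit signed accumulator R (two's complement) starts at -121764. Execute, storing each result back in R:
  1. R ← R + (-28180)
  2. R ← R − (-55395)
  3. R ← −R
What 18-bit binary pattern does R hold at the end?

010111000101010101

Start: R = -121764 = 100010010001011100.
R = -121764 + (-28180) = -149944; wraps to 112200 = 011011011001001000
R = 112200 − (-55395) = 167595; wraps to -94549 = 101000111010101011
R = −(-94549) = 94549 = 010111000101010101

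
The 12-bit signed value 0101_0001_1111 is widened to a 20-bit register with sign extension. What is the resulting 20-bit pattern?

MSB of 010100011111 is 0; replicate it into the new high bits.
00000000|010100011111 → 00000000010100011111 (still 1311).

00000000010100011111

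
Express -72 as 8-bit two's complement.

10111000

|-72| = 72 = 01001000 in 8 bits.
Invert the bits: 10110111. Add 1: 10111000.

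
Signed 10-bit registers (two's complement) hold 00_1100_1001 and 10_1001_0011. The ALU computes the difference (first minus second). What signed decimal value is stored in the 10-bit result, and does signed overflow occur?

00_1100_1001 → 0011001001 = 201 (signed)
10_1001_0011 → 1010010011 = -365 (signed)
Subtract via negate-and-add: invert 1010010011 + 1 = 0101101101 (i.e. 365).
  0011001001
+ 0101101101
= 1000110110
Result 1000110110: MSB = 1 → 566 − 1024 = -458.
Both addends (after negating the subtrahend) are non-negative but the stored result is negative: signed overflow. The true value 201 − (-365) = 566 lies outside [-512, 511].

-458; overflow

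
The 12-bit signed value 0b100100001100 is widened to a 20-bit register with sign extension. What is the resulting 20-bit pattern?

11111111100100001100

MSB of 100100001100 is 1; replicate it into the new high bits.
11111111|100100001100 → 11111111100100001100 (still -1780).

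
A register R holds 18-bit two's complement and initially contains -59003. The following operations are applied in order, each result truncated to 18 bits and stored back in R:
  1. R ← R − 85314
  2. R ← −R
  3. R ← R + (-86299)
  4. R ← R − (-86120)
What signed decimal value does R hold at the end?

-118006

Start: R = -59003 = 110001100110000101.
R = -59003 − 85314 = -144317; wraps to 117827 = 011100110001000011
R = −(117827) = -117827 = 100011001110111101
R = -117827 + (-86299) = -204126; wraps to 58018 = 001110001010100010
R = 58018 − (-86120) = 144138; wraps to -118006 = 100011001100001010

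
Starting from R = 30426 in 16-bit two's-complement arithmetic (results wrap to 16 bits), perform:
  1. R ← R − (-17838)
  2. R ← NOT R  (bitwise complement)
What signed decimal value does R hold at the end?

17271

Start: R = 30426 = 0111011011011010.
R = 30426 − (-17838) = 48264; wraps to -17272 = 1011110010001000
R = NOT 1011110010001000 = 0100001101110111 = 17271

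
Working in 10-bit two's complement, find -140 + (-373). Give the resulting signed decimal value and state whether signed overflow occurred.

511; overflow

-140 → 1101110100
-373 → 1010001011
  1101110100
+ 1010001011
= 0111111111  (discard carry-out 1)
Result 0111111111: MSB = 0 → value 511.
Both addends are negative but the stored result is non-negative: signed overflow. The true value -140 + (-373) = -513 lies outside [-512, 511].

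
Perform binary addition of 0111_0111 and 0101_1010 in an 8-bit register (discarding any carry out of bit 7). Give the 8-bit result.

  01110111
+ 01011010
= 11010001

11010001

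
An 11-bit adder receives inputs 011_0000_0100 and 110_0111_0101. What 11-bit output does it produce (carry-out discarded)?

  01100000100
+ 11001110101
= 00101111001  (discard carry-out 1)

00101111001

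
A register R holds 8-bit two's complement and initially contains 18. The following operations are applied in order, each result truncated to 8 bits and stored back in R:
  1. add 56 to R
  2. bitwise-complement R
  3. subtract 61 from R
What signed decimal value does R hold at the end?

120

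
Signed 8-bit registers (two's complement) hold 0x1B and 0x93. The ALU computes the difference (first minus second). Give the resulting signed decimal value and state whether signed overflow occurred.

-120; overflow

0x1B = 00011011 = 27 (signed)
0x93 = 10010011 = -109 (signed)
Subtract via negate-and-add: invert 10010011 + 1 = 01101101 (i.e. 109).
  00011011
+ 01101101
= 10001000
Result 10001000: MSB = 1 → 136 − 256 = -120.
Both addends (after negating the subtrahend) are non-negative but the stored result is negative: signed overflow. The true value 27 − (-109) = 136 lies outside [-128, 127].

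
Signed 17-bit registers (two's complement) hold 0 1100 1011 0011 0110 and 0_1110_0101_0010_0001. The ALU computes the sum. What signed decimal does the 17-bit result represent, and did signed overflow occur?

-20393; overflow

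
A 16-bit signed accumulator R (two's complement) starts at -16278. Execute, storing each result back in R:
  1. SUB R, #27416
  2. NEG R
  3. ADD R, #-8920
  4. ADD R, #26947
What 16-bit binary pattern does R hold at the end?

1111000100011001

Start: R = -16278 = 1100000001101010.
R = -16278 − 27416 = -43694; wraps to 21842 = 0101010101010010
R = −(21842) = -21842 = 1010101010101110
R = -21842 + (-8920) = -30762 = 1000011111010110
R = -30762 + 26947 = -3815 = 1111000100011001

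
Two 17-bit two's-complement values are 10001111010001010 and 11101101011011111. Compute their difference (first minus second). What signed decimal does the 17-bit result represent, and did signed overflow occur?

-48213; no overflow

10001111010001010 = -57718 (signed)
11101101011011111 = -9505 (signed)
Subtract via negate-and-add: invert 11101101011011111 + 1 = 00010010100100001 (i.e. 9505).
  10001111010001010
+ 00010010100100001
= 10100001110101011
Result 10100001110101011: MSB = 1 → 82859 − 131072 = -48213.
Addends (after negating the subtrahend) have opposite signs, so signed overflow cannot occur.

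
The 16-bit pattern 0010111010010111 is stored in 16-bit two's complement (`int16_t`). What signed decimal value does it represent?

MSB is 0, so the value is non-negative: 0010111010010111 = 11927.

11927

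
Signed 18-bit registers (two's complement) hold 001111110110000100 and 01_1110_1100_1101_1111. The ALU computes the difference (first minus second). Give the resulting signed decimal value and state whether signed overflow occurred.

-61275; no overflow

001111110110000100 = 64900 (signed)
01_1110_1100_1101_1111 → 011110110011011111 = 126175 (signed)
Subtract via negate-and-add: invert 011110110011011111 + 1 = 100001001100100001 (i.e. -126175).
  001111110110000100
+ 100001001100100001
= 110001000010100101
Result 110001000010100101: MSB = 1 → 200869 − 262144 = -61275.
Addends (after negating the subtrahend) have opposite signs, so signed overflow cannot occur.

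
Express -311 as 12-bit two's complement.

|-311| = 311 = 000100110111 in 12 bits.
Invert the bits: 111011001000. Add 1: 111011001001.

111011001001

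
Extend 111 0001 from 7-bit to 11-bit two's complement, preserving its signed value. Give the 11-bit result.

MSB of 1110001 is 1; replicate it into the new high bits.
1111|1110001 → 11111110001 (still -15).

11111110001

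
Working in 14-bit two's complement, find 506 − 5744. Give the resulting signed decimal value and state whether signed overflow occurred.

-5238; no overflow

506 → 00000111111010
5744 → 01011001110000
Subtract via negate-and-add: invert 01011001110000 + 1 = 10100110010000 (i.e. -5744).
  00000111111010
+ 10100110010000
= 10101110001010
Result 10101110001010: MSB = 1 → 11146 − 16384 = -5238.
Addends (after negating the subtrahend) have opposite signs, so signed overflow cannot occur.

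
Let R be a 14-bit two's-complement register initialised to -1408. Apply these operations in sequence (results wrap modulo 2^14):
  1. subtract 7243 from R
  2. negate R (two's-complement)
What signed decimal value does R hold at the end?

-7733

Start: R = -1408 = 11101010000000.
R = -1408 − 7243 = -8651; wraps to 7733 = 01111000110101
R = −(7733) = -7733 = 10000111001011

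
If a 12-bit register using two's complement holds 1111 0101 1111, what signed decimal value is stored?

MSB is 1, so the value is negative.
Invert: 000010100000. Add 1: 000010100001 = 161. So the value is −161.

-161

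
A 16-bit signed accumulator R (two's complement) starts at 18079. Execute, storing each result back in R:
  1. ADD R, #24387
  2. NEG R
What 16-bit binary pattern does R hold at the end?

Start: R = 18079 = 0100011010011111.
R = 18079 + 24387 = 42466; wraps to -23070 = 1010010111100010
R = −(-23070) = 23070 = 0101101000011110

0101101000011110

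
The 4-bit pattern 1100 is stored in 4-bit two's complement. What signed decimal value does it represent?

MSB is 1, so the value is negative.
Invert: 0011. Add 1: 0100 = 4. So the value is −4.

-4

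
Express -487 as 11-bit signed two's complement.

|-487| = 487 = 00111100111 in 11 bits.
Invert the bits: 11000011000. Add 1: 11000011001.

11000011001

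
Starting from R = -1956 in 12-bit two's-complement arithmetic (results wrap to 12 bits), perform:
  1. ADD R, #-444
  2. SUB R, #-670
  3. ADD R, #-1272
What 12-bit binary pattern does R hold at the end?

Start: R = -1956 = 100001011100.
R = -1956 + (-444) = -2400; wraps to 1696 = 011010100000
R = 1696 − (-670) = 2366; wraps to -1730 = 100100111110
R = -1730 + (-1272) = -3002; wraps to 1094 = 010001000110

010001000110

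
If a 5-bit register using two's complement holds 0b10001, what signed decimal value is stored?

-15

MSB is 1, so the value is negative.
Unsigned reading: 17. Subtract 2^5 = 32: 17 − 32 = -15.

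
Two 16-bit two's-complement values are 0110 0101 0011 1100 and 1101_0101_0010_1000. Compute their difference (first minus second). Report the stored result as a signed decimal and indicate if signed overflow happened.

0110 0101 0011 1100 → 0110010100111100 = 25916 (signed)
1101_0101_0010_1000 → 1101010100101000 = -10968 (signed)
Subtract via negate-and-add: invert 1101010100101000 + 1 = 0010101011011000 (i.e. 10968).
  0110010100111100
+ 0010101011011000
= 1001000000010100
Result 1001000000010100: MSB = 1 → 36884 − 65536 = -28652.
Both addends (after negating the subtrahend) are non-negative but the stored result is negative: signed overflow. The true value 25916 − (-10968) = 36884 lies outside [-32768, 32767].

-28652; overflow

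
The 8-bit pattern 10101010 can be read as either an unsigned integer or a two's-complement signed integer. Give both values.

Unsigned: 10101010 = 170.
Signed: MSB=1 → 170 − 256 = -86.

unsigned = 170, signed = -86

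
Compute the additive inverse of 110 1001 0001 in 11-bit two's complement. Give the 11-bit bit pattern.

00101101111

Invert: 00101101110. Add 1: 00101101111.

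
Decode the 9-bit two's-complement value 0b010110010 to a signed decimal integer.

178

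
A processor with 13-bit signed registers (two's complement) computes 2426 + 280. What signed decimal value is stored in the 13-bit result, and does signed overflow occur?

2706; no overflow

2426 → 0100101111010
280 → 0000100011000
  0100101111010
+ 0000100011000
= 0101010010010
Result 0101010010010: MSB = 0 → value 2706.
Both addends are non-negative and so is the stored result: no signed overflow.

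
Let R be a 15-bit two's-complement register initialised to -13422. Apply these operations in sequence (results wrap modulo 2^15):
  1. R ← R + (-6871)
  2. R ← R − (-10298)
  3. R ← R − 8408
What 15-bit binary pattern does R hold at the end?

011100000011101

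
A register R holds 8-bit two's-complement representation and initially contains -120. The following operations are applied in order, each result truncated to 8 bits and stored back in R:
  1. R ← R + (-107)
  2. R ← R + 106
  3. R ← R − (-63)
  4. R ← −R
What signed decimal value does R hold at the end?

58

Start: R = -120 = 10001000.
R = -120 + (-107) = -227; wraps to 29 = 00011101
R = 29 + 106 = 135; wraps to -121 = 10000111
R = -121 − (-63) = -58 = 11000110
R = −(-58) = 58 = 00111010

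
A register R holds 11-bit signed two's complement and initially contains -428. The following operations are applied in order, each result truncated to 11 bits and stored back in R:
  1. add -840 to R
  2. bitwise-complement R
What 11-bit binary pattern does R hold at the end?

10011110011

Start: R = -428 = 11001010100.
R = -428 + (-840) = -1268; wraps to 780 = 01100001100
R = NOT 01100001100 = 10011110011 = -781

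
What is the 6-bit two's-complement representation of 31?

011111

31 is non-negative, so write it directly in 6 bits: 011111.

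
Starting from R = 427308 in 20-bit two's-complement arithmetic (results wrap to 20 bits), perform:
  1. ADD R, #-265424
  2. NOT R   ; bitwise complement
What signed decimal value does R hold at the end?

-161885

Start: R = 427308 = 01101000010100101100.
R = 427308 + (-265424) = 161884 = 00100111100001011100
R = NOT 00100111100001011100 = 11011000011110100011 = -161885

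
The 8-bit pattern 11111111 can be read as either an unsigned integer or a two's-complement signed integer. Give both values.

Unsigned: 11111111 = 255.
Signed: MSB=1 → 255 − 256 = -1.

unsigned = 255, signed = -1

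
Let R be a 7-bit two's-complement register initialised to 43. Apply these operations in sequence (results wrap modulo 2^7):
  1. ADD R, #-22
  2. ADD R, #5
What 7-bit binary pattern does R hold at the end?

Start: R = 43 = 0101011.
R = 43 + (-22) = 21 = 0010101
R = 21 + 5 = 26 = 0011010

0011010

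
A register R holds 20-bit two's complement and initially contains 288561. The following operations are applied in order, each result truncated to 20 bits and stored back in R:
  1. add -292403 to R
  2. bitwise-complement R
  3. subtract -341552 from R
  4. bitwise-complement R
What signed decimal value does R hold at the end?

-345394

Start: R = 288561 = 01000110011100110001.
R = 288561 + (-292403) = -3842 = 11111111000011111110
R = NOT 11111111000011111110 = 00000000111100000001 = 3841
R = 3841 − (-341552) = 345393 = 01010100010100110001
R = NOT 01010100010100110001 = 10101011101011001110 = -345394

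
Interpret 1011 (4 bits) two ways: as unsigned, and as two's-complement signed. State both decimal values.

Unsigned: 1011 = 11.
Signed: MSB=1 → 11 − 16 = -5.

unsigned = 11, signed = -5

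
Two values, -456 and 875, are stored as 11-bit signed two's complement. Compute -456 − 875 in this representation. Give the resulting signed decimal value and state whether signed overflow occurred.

717; overflow

-456 → 11000111000
875 → 01101101011
Subtract via negate-and-add: invert 01101101011 + 1 = 10010010101 (i.e. -875).
  11000111000
+ 10010010101
= 01011001101  (discard carry-out 1)
Result 01011001101: MSB = 0 → value 717.
Both addends (after negating the subtrahend) are negative but the stored result is non-negative: signed overflow. The true value -456 − 875 = -1331 lies outside [-1024, 1023].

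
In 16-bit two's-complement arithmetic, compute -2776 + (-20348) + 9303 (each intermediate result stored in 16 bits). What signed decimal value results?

-13821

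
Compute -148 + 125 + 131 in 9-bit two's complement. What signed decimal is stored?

108

-148 + 125 = -23 (111101001)
-23 + 131 = 108 (001101100)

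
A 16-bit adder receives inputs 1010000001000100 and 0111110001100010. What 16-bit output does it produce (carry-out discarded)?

0001110010100110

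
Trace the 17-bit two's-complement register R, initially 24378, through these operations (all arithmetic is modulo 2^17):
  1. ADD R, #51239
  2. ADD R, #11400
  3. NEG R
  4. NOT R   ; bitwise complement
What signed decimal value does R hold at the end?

Start: R = 24378 = 00101111100111010.
R = 24378 + 51239 = 75617; wraps to -55455 = 10010011101100001
R = -55455 + 11400 = -44055 = 10101001111101001
R = −(-44055) = 44055 = 01010110000010111
R = NOT 01010110000010111 = 10101001111101000 = -44056

-44056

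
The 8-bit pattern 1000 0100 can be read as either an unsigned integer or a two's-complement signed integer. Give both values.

Unsigned: 10000100 = 132.
Signed: MSB=1 → 132 − 256 = -124.

unsigned = 132, signed = -124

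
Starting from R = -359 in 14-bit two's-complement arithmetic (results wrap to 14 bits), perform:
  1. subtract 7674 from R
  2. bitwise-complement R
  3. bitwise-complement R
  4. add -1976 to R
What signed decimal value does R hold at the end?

6375

Start: R = -359 = 11111010011001.
R = -359 − 7674 = -8033 = 10000010011111
R = NOT 10000010011111 = 01111101100000 = 8032
R = NOT 01111101100000 = 10000010011111 = -8033
R = -8033 + (-1976) = -10009; wraps to 6375 = 01100011100111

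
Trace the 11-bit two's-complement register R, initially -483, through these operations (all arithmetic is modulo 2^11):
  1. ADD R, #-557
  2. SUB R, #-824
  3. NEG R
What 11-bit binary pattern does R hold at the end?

00011011000

Start: R = -483 = 11000011101.
R = -483 + (-557) = -1040; wraps to 1008 = 01111110000
R = 1008 − (-824) = 1832; wraps to -216 = 11100101000
R = −(-216) = 216 = 00011011000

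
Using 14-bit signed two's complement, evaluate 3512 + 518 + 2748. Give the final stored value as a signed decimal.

6778

3512 + 518 = 4030 (00111110111110)
4030 + 2748 = 6778 (01101001111010)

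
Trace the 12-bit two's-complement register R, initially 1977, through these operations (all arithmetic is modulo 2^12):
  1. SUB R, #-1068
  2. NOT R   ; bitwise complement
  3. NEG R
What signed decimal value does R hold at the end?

Start: R = 1977 = 011110111001.
R = 1977 − (-1068) = 3045; wraps to -1051 = 101111100101
R = NOT 101111100101 = 010000011010 = 1050
R = −(1050) = -1050 = 101111100110

-1050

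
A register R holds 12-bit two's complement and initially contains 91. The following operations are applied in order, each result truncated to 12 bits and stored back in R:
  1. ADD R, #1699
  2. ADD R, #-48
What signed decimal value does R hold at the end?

1742

Start: R = 91 = 000001011011.
R = 91 + 1699 = 1790 = 011011111110
R = 1790 + (-48) = 1742 = 011011001110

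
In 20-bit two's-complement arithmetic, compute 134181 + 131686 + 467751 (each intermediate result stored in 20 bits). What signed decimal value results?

-314958

134181 + 131686 = 265867 (01000000111010001011)
265867 + 467751 = 733618 → wraps to -314958 (10110011000110110010)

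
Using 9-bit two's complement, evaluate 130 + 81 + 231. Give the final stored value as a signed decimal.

-70

130 + 81 = 211 (011010011)
211 + 231 = 442 → wraps to -70 (110111010)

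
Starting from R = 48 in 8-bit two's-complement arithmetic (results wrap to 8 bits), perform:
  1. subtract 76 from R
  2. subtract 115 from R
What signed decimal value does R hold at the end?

113

Start: R = 48 = 00110000.
R = 48 − 76 = -28 = 11100100
R = -28 − 115 = -143; wraps to 113 = 01110001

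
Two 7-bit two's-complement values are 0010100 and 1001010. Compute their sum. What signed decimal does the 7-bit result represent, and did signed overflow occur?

0010100 = 20 (signed)
1001010 = -54 (signed)
  0010100
+ 1001010
= 1011110
Result 1011110: MSB = 1 → 94 − 128 = -34.
Addends have opposite signs, so signed overflow cannot occur.

-34; no overflow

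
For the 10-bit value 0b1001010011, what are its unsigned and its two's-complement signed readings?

unsigned = 595, signed = -429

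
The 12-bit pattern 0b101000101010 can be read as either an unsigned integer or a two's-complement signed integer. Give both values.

unsigned = 2602, signed = -1494

Unsigned: 101000101010 = 2602.
Signed: MSB=1 → 2602 − 4096 = -1494.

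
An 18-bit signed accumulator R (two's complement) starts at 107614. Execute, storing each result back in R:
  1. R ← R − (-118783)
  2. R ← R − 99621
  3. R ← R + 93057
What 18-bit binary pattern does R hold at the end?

110101101010111001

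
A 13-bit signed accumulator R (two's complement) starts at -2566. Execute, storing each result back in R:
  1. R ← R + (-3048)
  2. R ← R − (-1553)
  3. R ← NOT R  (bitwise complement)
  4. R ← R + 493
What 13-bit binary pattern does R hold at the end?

1000111001001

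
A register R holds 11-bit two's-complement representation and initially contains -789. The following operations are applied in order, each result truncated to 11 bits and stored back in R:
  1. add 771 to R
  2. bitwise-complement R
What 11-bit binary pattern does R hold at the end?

Start: R = -789 = 10011101011.
R = -789 + 771 = -18 = 11111101110
R = NOT 11111101110 = 00000010001 = 17

00000010001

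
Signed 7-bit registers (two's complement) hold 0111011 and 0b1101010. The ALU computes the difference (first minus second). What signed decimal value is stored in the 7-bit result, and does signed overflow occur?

-47; overflow

0111011 = 59 (signed)
0b1101010 → 1101010 = -22 (signed)
Subtract via negate-and-add: invert 1101010 + 1 = 0010110 (i.e. 22).
  0111011
+ 0010110
= 1010001
Result 1010001: MSB = 1 → 81 − 128 = -47.
Both addends (after negating the subtrahend) are non-negative but the stored result is negative: signed overflow. The true value 59 − (-22) = 81 lies outside [-64, 63].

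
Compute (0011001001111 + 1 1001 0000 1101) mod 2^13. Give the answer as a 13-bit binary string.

  0011001001111
+ 1100100001101
= 1111101011100

1111101011100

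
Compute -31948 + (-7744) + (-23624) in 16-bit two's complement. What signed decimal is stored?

2220

-31948 + (-7744) = -39692 → wraps to 25844 (0110010011110100)
25844 + (-23624) = 2220 (0000100010101100)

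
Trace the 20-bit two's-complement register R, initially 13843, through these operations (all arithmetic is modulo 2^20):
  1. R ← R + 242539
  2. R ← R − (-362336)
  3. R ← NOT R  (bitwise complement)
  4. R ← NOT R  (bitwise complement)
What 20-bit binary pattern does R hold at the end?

Start: R = 13843 = 00000011011000010011.
R = 13843 + 242539 = 256382 = 00111110100101111110
R = 256382 − (-362336) = 618718; wraps to -429858 = 10010111000011011110
R = NOT 10010111000011011110 = 01101000111100100001 = 429857
R = NOT 01101000111100100001 = 10010111000011011110 = -429858

10010111000011011110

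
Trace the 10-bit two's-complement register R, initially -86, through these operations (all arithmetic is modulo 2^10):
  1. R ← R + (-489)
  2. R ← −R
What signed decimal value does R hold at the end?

-449

Start: R = -86 = 1110101010.
R = -86 + (-489) = -575; wraps to 449 = 0111000001
R = −(449) = -449 = 1000111111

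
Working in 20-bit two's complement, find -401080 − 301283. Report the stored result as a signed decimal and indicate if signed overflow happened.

-401080 → 10011110000101001000
301283 → 01001001100011100011
Subtract via negate-and-add: invert 01001001100011100011 + 1 = 10110110011100011101 (i.e. -301283).
  10011110000101001000
+ 10110110011100011101
= 01010100100001100101  (discard carry-out 1)
Result 01010100100001100101: MSB = 0 → value 346213.
Both addends (after negating the subtrahend) are negative but the stored result is non-negative: signed overflow. The true value -401080 − 301283 = -702363 lies outside [-524288, 524287].

346213; overflow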